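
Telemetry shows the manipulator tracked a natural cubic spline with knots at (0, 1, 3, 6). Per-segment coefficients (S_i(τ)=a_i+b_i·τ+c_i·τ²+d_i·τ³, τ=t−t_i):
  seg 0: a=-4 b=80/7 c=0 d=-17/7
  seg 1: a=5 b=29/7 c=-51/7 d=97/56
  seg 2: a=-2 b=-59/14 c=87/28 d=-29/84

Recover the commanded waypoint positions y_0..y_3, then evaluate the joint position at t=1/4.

y_0=-4 y_1=5 y_2=-2 y_3=4
S(1/4) = -529/448

y_0 = S_0(0) = a_0 = -4
y_1 = S_1(0) = a_1 = 5
y_2 = S_2(0) = a_2 = -2
y_3 = S_2(3) = 4
t_q=1/4 is in segment 0 (τ=1/4); S_0(τ)=-529/448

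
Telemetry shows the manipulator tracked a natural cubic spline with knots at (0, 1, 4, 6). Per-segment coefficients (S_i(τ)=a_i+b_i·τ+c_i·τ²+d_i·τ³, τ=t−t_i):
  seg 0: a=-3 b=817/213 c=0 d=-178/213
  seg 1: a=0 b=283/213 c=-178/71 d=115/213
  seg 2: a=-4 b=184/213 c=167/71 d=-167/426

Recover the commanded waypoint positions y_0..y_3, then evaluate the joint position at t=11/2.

y_0=-3 y_1=0 y_2=-4 y_3=4
S(11/2) = 1437/1136

y_0 = S_0(0) = a_0 = -3
y_1 = S_1(0) = a_1 = 0
y_2 = S_2(0) = a_2 = -4
y_3 = S_2(2) = 4
t_q=11/2 is in segment 2 (τ=3/2); S_2(τ)=1437/1136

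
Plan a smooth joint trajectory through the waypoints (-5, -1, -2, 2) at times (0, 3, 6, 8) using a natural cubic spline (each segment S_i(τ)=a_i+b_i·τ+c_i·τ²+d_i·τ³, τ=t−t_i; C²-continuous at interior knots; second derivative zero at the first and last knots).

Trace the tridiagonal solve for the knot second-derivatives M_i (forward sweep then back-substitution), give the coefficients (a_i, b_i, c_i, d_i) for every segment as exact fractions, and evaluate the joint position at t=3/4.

  seg 0: a=-5 b=73/37 c=0 d=-71/999
  seg 1: a=-1 b=2/37 c=-71/111 d=170/999
  seg 2: a=-2 b=30/37 c=33/37 d=-11/74
S(3/4) = -8407/2368

Δ: Δ0=4/3, Δ1=-1/3, Δ2=2
row 1: diag=12, rhs=-10; c'=1/4, d'=-5/6
row 2: denom=10−3·1/4=37/4; d'=(14−3·-5/6)/(37/4)=66/37
back: M2=66/37
back: M1=-5/6−1/4·66/37=-142/111
M: M0=0, M1=-142/111, M2=66/37, M3=0
seg 0: a=-5, c=M0/2=0, d=(M1−M0)/(6·3)=-71/999, b=Δ0−h0·(2M0+M1)/6=73/37
seg 1: a=-1, c=M1/2=-71/111, d=(M2−M1)/(6·3)=170/999, b=Δ1−h1·(2M1+M2)/6=2/37
seg 2: a=-2, c=M2/2=33/37, d=(M3−M2)/(6·2)=-11/74, b=Δ2−h2·(2M2+M3)/6=30/37
t_q=3/4 → seg 0, τ=3/4; S=-5+73/37·τ+0·τ²+-71/999·τ³=-8407/2368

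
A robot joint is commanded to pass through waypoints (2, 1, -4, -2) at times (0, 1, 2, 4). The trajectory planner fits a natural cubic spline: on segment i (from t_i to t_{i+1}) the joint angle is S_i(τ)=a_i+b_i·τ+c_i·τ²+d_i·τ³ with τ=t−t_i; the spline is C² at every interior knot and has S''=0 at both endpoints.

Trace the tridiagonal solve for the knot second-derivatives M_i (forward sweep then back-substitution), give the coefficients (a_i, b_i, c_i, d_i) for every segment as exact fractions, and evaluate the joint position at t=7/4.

Δ: Δ0=-1, Δ1=-5, Δ2=1
row 1: diag=4, rhs=-24; c'=1/4, d'=-6
row 2: denom=6−1·1/4=23/4; d'=(36−1·-6)/(23/4)=168/23
back: M2=168/23
back: M1=-6−1/4·168/23=-180/23
M: M0=0, M1=-180/23, M2=168/23, M3=0
seg 0: a=2, c=M0/2=0, d=(M1−M0)/(6·1)=-30/23, b=Δ0−h0·(2M0+M1)/6=7/23
seg 1: a=1, c=M1/2=-90/23, d=(M2−M1)/(6·1)=58/23, b=Δ1−h1·(2M1+M2)/6=-83/23
seg 2: a=-4, c=M2/2=84/23, d=(M3−M2)/(6·2)=-14/23, b=Δ2−h2·(2M2+M3)/6=-89/23
t_q=7/4 → seg 1, τ=3/4; S=1+-83/23·τ+-90/23·τ²+58/23·τ³=-91/32

  seg 0: a=2 b=7/23 c=0 d=-30/23
  seg 1: a=1 b=-83/23 c=-90/23 d=58/23
  seg 2: a=-4 b=-89/23 c=84/23 d=-14/23
S(7/4) = -91/32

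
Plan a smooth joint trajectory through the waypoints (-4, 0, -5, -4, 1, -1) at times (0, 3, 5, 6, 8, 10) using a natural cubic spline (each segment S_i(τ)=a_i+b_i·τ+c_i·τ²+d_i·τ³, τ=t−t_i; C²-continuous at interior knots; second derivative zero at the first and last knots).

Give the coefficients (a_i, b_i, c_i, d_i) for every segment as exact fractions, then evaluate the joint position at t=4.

Δ: Δ0=4/3, Δ1=-5/2, Δ2=1, Δ3=5/2, Δ4=-1
row 1: diag=10, rhs=-23; c'=1/5, d'=-23/10
row 2: denom=6−2·1/5=28/5; d'=(21−2·-23/10)/(28/5)=32/7
row 3: denom=6−1·5/28=163/28; d'=(9−1·32/7)/(163/28)=124/163
row 4: denom=8−2·56/163=1192/163; d'=(-21−2·124/163)/(1192/163)=-3671/1192
back: M4=-3671/1192
back: M3=124/163−56/163·-3671/1192=271/149
back: M2=32/7−5/28·271/149=2531/596
back: M1=-23/10−1/5·2531/596=-1877/596
M: M0=0, M1=-1877/596, M2=2531/596, M3=271/149, M4=-3671/1192, M5=0
seg 0: a=-4, c=M0/2=0, d=(M1−M0)/(6·3)=-1877/10728, b=Δ0−h0·(2M0+M1)/6=10399/3576
seg 1: a=0, c=M1/2=-1877/1192, d=(M2−M1)/(6·2)=551/894, b=Δ1−h1·(2M1+M2)/6=-3247/1788
seg 2: a=-5, c=M2/2=2531/1192, d=(M3−M2)/(6·1)=-1447/3576, b=Δ2−h2·(2M2+M3)/6=-1285/1788
seg 3: a=-4, c=M3/2=271/298, d=(M4−M3)/(6·2)=-5839/14304, b=Δ3−h3·(2M3+M4)/6=8275/3576
seg 4: a=1, c=M4/2=-3671/2384, d=(M5−M4)/(6·2)=3671/14304, b=Δ4−h4·(2M4+M5)/6=1883/1788
t_q=4 → seg 1, τ=1; S=0+-3247/1788·τ+-1877/1192·τ²+551/894·τ³=-3307/1192

  seg 0: a=-4 b=10399/3576 c=0 d=-1877/10728
  seg 1: a=0 b=-3247/1788 c=-1877/1192 d=551/894
  seg 2: a=-5 b=-1285/1788 c=2531/1192 d=-1447/3576
  seg 3: a=-4 b=8275/3576 c=271/298 d=-5839/14304
  seg 4: a=1 b=1883/1788 c=-3671/2384 d=3671/14304
S(4) = -3307/1192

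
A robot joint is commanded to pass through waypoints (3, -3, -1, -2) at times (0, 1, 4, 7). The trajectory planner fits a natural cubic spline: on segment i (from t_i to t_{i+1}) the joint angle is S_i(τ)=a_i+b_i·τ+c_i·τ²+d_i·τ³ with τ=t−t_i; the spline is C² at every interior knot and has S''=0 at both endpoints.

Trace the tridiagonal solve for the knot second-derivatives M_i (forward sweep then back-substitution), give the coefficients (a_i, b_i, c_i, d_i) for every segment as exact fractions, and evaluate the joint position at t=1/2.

  seg 0: a=3 b=-605/87 c=0 d=83/87
  seg 1: a=-3 b=-356/87 c=83/29 d=-37/87
  seg 2: a=-1 b=139/87 c=-28/29 d=28/261
S(1/2) = -83/232

Δ: Δ0=-6, Δ1=2/3, Δ2=-1/3
row 1: diag=8, rhs=40; c'=3/8, d'=5
row 2: denom=12−3·3/8=87/8; d'=(-6−3·5)/(87/8)=-56/29
back: M2=-56/29
back: M1=5−3/8·-56/29=166/29
M: M0=0, M1=166/29, M2=-56/29, M3=0
seg 0: a=3, c=M0/2=0, d=(M1−M0)/(6·1)=83/87, b=Δ0−h0·(2M0+M1)/6=-605/87
seg 1: a=-3, c=M1/2=83/29, d=(M2−M1)/(6·3)=-37/87, b=Δ1−h1·(2M1+M2)/6=-356/87
seg 2: a=-1, c=M2/2=-28/29, d=(M3−M2)/(6·3)=28/261, b=Δ2−h2·(2M2+M3)/6=139/87
t_q=1/2 → seg 0, τ=1/2; S=3+-605/87·τ+0·τ²+83/87·τ³=-83/232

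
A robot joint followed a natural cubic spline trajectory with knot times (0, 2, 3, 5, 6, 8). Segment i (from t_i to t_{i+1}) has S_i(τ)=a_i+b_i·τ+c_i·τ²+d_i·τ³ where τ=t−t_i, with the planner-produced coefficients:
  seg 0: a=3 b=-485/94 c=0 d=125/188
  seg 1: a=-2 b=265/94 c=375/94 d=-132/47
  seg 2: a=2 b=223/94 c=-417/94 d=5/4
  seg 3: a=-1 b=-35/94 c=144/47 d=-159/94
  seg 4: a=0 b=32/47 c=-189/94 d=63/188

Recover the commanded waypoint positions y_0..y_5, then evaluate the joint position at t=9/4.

y_0 = S_0(0) = a_0 = 3
y_1 = S_1(0) = a_1 = -2
y_2 = S_2(0) = a_2 = 2
y_3 = S_3(0) = a_3 = -1
y_4 = S_4(0) = a_4 = 0
y_5 = S_4(2) = -4
t_q=9/4 is in segment 1 (τ=1/4); S_1(τ)=-1639/1504

y_0=3 y_1=-2 y_2=2 y_3=-1 y_4=0 y_5=-4
S(9/4) = -1639/1504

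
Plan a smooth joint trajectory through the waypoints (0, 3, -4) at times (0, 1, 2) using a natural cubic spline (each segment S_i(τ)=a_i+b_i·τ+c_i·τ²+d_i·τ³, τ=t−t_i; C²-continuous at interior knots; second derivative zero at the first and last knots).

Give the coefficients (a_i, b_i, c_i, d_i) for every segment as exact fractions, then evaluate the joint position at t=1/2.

  seg 0: a=0 b=11/2 c=0 d=-5/2
  seg 1: a=3 b=-2 c=-15/2 d=5/2
S(1/2) = 39/16

Δ: Δ0=3, Δ1=-7
row 1: diag=4, rhs=-60; c'=1/4, d'=-15
back: M1=-15
M: M0=0, M1=-15, M2=0
seg 0: a=0, c=M0/2=0, d=(M1−M0)/(6·1)=-5/2, b=Δ0−h0·(2M0+M1)/6=11/2
seg 1: a=3, c=M1/2=-15/2, d=(M2−M1)/(6·1)=5/2, b=Δ1−h1·(2M1+M2)/6=-2
t_q=1/2 → seg 0, τ=1/2; S=0+11/2·τ+0·τ²+-5/2·τ³=39/16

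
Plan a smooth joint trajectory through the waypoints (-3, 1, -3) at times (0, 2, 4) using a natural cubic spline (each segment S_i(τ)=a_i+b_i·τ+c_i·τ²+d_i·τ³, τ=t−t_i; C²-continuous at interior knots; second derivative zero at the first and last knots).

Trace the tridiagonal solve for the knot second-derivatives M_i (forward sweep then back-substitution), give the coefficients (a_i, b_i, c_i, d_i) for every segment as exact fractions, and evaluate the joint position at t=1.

  seg 0: a=-3 b=3 c=0 d=-1/4
  seg 1: a=1 b=0 c=-3/2 d=1/4
S(1) = -1/4

Δ: Δ0=2, Δ1=-2
row 1: diag=8, rhs=-24; c'=1/4, d'=-3
back: M1=-3
M: M0=0, M1=-3, M2=0
seg 0: a=-3, c=M0/2=0, d=(M1−M0)/(6·2)=-1/4, b=Δ0−h0·(2M0+M1)/6=3
seg 1: a=1, c=M1/2=-3/2, d=(M2−M1)/(6·2)=1/4, b=Δ1−h1·(2M1+M2)/6=0
t_q=1 → seg 0, τ=1; S=-3+3·τ+0·τ²+-1/4·τ³=-1/4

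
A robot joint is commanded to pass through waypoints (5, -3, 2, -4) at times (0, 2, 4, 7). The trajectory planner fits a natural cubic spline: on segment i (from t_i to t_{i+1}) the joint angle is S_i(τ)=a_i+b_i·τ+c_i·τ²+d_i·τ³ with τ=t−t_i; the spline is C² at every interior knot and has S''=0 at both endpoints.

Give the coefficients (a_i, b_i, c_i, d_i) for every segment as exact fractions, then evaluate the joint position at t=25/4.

  seg 0: a=5 b=-113/19 c=0 d=37/76
  seg 1: a=-3 b=-2/19 c=111/38 d=-123/152
  seg 2: a=2 b=71/38 c=-147/76 d=49/228
S(25/4) = -5545/4864

Δ: Δ0=-4, Δ1=5/2, Δ2=-2
row 1: diag=8, rhs=39; c'=1/4, d'=39/8
row 2: denom=10−2·1/4=19/2; d'=(-27−2·39/8)/(19/2)=-147/38
back: M2=-147/38
back: M1=39/8−1/4·-147/38=111/19
M: M0=0, M1=111/19, M2=-147/38, M3=0
seg 0: a=5, c=M0/2=0, d=(M1−M0)/(6·2)=37/76, b=Δ0−h0·(2M0+M1)/6=-113/19
seg 1: a=-3, c=M1/2=111/38, d=(M2−M1)/(6·2)=-123/152, b=Δ1−h1·(2M1+M2)/6=-2/19
seg 2: a=2, c=M2/2=-147/76, d=(M3−M2)/(6·3)=49/228, b=Δ2−h2·(2M2+M3)/6=71/38
t_q=25/4 → seg 2, τ=9/4; S=2+71/38·τ+-147/76·τ²+49/228·τ³=-5545/4864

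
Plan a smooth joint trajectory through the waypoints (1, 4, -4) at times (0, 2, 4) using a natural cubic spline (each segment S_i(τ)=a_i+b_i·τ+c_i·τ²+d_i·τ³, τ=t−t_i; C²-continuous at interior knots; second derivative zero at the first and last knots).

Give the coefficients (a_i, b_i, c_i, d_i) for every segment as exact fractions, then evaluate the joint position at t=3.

  seg 0: a=1 b=23/8 c=0 d=-11/32
  seg 1: a=4 b=-5/4 c=-33/16 d=11/32
S(3) = 33/32

Δ: Δ0=3/2, Δ1=-4
row 1: diag=8, rhs=-33; c'=1/4, d'=-33/8
back: M1=-33/8
M: M0=0, M1=-33/8, M2=0
seg 0: a=1, c=M0/2=0, d=(M1−M0)/(6·2)=-11/32, b=Δ0−h0·(2M0+M1)/6=23/8
seg 1: a=4, c=M1/2=-33/16, d=(M2−M1)/(6·2)=11/32, b=Δ1−h1·(2M1+M2)/6=-5/4
t_q=3 → seg 1, τ=1; S=4+-5/4·τ+-33/16·τ²+11/32·τ³=33/32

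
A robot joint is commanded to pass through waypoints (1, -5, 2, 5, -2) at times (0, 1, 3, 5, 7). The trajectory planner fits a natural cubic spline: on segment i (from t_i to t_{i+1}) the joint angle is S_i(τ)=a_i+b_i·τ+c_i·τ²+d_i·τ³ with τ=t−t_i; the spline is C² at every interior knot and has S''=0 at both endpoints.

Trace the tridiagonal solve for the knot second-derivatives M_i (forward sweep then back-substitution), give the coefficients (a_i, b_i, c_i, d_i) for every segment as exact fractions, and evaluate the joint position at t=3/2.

  seg 0: a=1 b=-1275/164 c=0 d=291/164
  seg 1: a=-5 b=-201/82 c=873/164 d=-385/328
  seg 2: a=2 b=195/41 c=-141/82 d=15/328
  seg 3: a=5 b=-129/82 c=-237/164 d=79/328
S(3/2) = -13229/2624

Δ: Δ0=-6, Δ1=7/2, Δ2=3/2, Δ3=-7/2
row 1: diag=6, rhs=57; c'=1/3, d'=19/2
row 2: denom=8−2·1/3=22/3; d'=(-12−2·19/2)/(22/3)=-93/22
row 3: denom=8−2·3/11=82/11; d'=(-30−2·-93/22)/(82/11)=-237/82
back: M3=-237/82
back: M2=-93/22−3/11·-237/82=-141/41
back: M1=19/2−1/3·-141/41=873/82
M: M0=0, M1=873/82, M2=-141/41, M3=-237/82, M4=0
seg 0: a=1, c=M0/2=0, d=(M1−M0)/(6·1)=291/164, b=Δ0−h0·(2M0+M1)/6=-1275/164
seg 1: a=-5, c=M1/2=873/164, d=(M2−M1)/(6·2)=-385/328, b=Δ1−h1·(2M1+M2)/6=-201/82
seg 2: a=2, c=M2/2=-141/82, d=(M3−M2)/(6·2)=15/328, b=Δ2−h2·(2M2+M3)/6=195/41
seg 3: a=5, c=M3/2=-237/164, d=(M4−M3)/(6·2)=79/328, b=Δ3−h3·(2M3+M4)/6=-129/82
t_q=3/2 → seg 1, τ=1/2; S=-5+-201/82·τ+873/164·τ²+-385/328·τ³=-13229/2624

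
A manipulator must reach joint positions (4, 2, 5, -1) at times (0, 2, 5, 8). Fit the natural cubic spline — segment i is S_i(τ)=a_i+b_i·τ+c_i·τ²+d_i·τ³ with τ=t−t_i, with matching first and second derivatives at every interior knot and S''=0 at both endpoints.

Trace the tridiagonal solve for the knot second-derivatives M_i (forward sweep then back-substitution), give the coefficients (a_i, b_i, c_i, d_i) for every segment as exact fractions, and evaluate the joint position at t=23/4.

  seg 0: a=4 b=-59/37 c=0 d=11/74
  seg 1: a=2 b=7/37 c=33/37 d=-23/111
  seg 2: a=5 b=-2/37 c=-36/37 d=4/37
S(23/4) = 2639/592

Δ: Δ0=-1, Δ1=1, Δ2=-2
row 1: diag=10, rhs=12; c'=3/10, d'=6/5
row 2: denom=12−3·3/10=111/10; d'=(-18−3·6/5)/(111/10)=-72/37
back: M2=-72/37
back: M1=6/5−3/10·-72/37=66/37
M: M0=0, M1=66/37, M2=-72/37, M3=0
seg 0: a=4, c=M0/2=0, d=(M1−M0)/(6·2)=11/74, b=Δ0−h0·(2M0+M1)/6=-59/37
seg 1: a=2, c=M1/2=33/37, d=(M2−M1)/(6·3)=-23/111, b=Δ1−h1·(2M1+M2)/6=7/37
seg 2: a=5, c=M2/2=-36/37, d=(M3−M2)/(6·3)=4/37, b=Δ2−h2·(2M2+M3)/6=-2/37
t_q=23/4 → seg 2, τ=3/4; S=5+-2/37·τ+-36/37·τ²+4/37·τ³=2639/592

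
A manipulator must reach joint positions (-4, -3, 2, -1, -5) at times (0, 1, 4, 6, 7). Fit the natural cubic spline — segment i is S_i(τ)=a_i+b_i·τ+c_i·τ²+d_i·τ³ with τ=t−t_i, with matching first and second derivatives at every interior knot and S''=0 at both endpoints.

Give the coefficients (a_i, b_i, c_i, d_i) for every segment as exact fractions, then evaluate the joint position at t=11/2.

Δ: Δ0=1, Δ1=5/3, Δ2=-3/2, Δ3=-4
row 1: diag=8, rhs=4; c'=3/8, d'=1/2
row 2: denom=10−3·3/8=71/8; d'=(-19−3·1/2)/(71/8)=-164/71
row 3: denom=6−2·16/71=394/71; d'=(-15−2·-164/71)/(394/71)=-737/394
back: M3=-737/394
back: M2=-164/71−16/71·-737/394=-372/197
back: M1=1/2−3/8·-372/197=238/197
M: M0=0, M1=238/197, M2=-372/197, M3=-737/394, M4=0
seg 0: a=-4, c=M0/2=0, d=(M1−M0)/(6·1)=119/591, b=Δ0−h0·(2M0+M1)/6=472/591
seg 1: a=-3, c=M1/2=119/197, d=(M2−M1)/(6·3)=-305/1773, b=Δ1−h1·(2M1+M2)/6=829/591
seg 2: a=2, c=M2/2=-186/197, d=(M3−M2)/(6·2)=7/4728, b=Δ2−h2·(2M2+M3)/6=226/591
seg 3: a=-1, c=M3/2=-737/788, d=(M4−M3)/(6·1)=737/2364, b=Δ3−h3·(2M3+M4)/6=-3991/1182
t_q=11/2 → seg 2, τ=3/2; S=2+226/591·τ+-186/197·τ²+7/4728·τ³=5727/12608

  seg 0: a=-4 b=472/591 c=0 d=119/591
  seg 1: a=-3 b=829/591 c=119/197 d=-305/1773
  seg 2: a=2 b=226/591 c=-186/197 d=7/4728
  seg 3: a=-1 b=-3991/1182 c=-737/788 d=737/2364
S(11/2) = 5727/12608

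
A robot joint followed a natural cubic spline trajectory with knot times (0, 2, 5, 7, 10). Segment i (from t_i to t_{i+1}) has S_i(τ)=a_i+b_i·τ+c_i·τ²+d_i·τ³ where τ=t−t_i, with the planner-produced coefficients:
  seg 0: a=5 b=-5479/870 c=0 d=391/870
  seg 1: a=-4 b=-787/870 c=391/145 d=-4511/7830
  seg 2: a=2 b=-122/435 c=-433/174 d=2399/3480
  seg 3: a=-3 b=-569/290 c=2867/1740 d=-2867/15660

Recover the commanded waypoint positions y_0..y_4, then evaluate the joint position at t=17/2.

y_0 = S_0(0) = a_0 = 5
y_1 = S_1(0) = a_1 = -4
y_2 = S_2(0) = a_2 = 2
y_3 = S_3(0) = a_3 = -3
y_4 = S_3(3) = 1
t_q=17/2 is in segment 3 (τ=3/2); S_3(τ)=-13241/4640

y_0=5 y_1=-4 y_2=2 y_3=-3 y_4=1
S(17/2) = -13241/4640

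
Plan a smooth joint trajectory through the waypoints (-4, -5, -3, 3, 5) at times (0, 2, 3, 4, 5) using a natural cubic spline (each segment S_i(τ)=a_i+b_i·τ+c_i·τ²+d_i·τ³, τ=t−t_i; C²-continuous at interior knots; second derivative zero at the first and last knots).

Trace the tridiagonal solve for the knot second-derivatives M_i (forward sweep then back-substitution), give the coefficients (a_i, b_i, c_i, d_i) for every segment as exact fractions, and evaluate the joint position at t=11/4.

  seg 0: a=-4 b=-39/43 c=0 d=35/344
  seg 1: a=-5 b=27/86 c=105/172 d=185/172
  seg 2: a=-3 b=819/172 c=165/43 d=-447/172
  seg 3: a=3 b=399/86 c=-681/172 d=227/172
S(11/4) = -43673/11008

Δ: Δ0=-1/2, Δ1=2, Δ2=6, Δ3=2
row 1: diag=6, rhs=15; c'=1/6, d'=5/2
row 2: denom=4−1·1/6=23/6; d'=(24−1·5/2)/(23/6)=129/23
row 3: denom=4−1·6/23=86/23; d'=(-24−1·129/23)/(86/23)=-681/86
back: M3=-681/86
back: M2=129/23−6/23·-681/86=330/43
back: M1=5/2−1/6·330/43=105/86
M: M0=0, M1=105/86, M2=330/43, M3=-681/86, M4=0
seg 0: a=-4, c=M0/2=0, d=(M1−M0)/(6·2)=35/344, b=Δ0−h0·(2M0+M1)/6=-39/43
seg 1: a=-5, c=M1/2=105/172, d=(M2−M1)/(6·1)=185/172, b=Δ1−h1·(2M1+M2)/6=27/86
seg 2: a=-3, c=M2/2=165/43, d=(M3−M2)/(6·1)=-447/172, b=Δ2−h2·(2M2+M3)/6=819/172
seg 3: a=3, c=M3/2=-681/172, d=(M4−M3)/(6·1)=227/172, b=Δ3−h3·(2M3+M4)/6=399/86
t_q=11/4 → seg 1, τ=3/4; S=-5+27/86·τ+105/172·τ²+185/172·τ³=-43673/11008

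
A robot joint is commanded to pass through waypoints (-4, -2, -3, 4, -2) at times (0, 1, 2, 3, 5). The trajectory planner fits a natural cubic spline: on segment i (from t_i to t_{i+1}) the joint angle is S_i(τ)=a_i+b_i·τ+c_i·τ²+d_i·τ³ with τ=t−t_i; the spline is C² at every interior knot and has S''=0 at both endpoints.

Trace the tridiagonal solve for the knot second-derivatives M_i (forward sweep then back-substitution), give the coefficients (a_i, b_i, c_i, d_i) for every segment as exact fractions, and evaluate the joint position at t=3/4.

  seg 0: a=-4 b=299/86 c=0 d=-127/86
  seg 1: a=-2 b=-41/43 c=-381/86 d=377/86
  seg 2: a=-3 b=287/86 c=375/43 d=-435/86
  seg 3: a=4 b=241/43 c=-555/86 d=185/172
S(3/4) = -11093/5504

Δ: Δ0=2, Δ1=-1, Δ2=7, Δ3=-3
row 1: diag=4, rhs=-18; c'=1/4, d'=-9/2
row 2: denom=4−1·1/4=15/4; d'=(48−1·-9/2)/(15/4)=14
row 3: denom=6−1·4/15=86/15; d'=(-60−1·14)/(86/15)=-555/43
back: M3=-555/43
back: M2=14−4/15·-555/43=750/43
back: M1=-9/2−1/4·750/43=-381/43
M: M0=0, M1=-381/43, M2=750/43, M3=-555/43, M4=0
seg 0: a=-4, c=M0/2=0, d=(M1−M0)/(6·1)=-127/86, b=Δ0−h0·(2M0+M1)/6=299/86
seg 1: a=-2, c=M1/2=-381/86, d=(M2−M1)/(6·1)=377/86, b=Δ1−h1·(2M1+M2)/6=-41/43
seg 2: a=-3, c=M2/2=375/43, d=(M3−M2)/(6·1)=-435/86, b=Δ2−h2·(2M2+M3)/6=287/86
seg 3: a=4, c=M3/2=-555/86, d=(M4−M3)/(6·2)=185/172, b=Δ3−h3·(2M3+M4)/6=241/43
t_q=3/4 → seg 0, τ=3/4; S=-4+299/86·τ+0·τ²+-127/86·τ³=-11093/5504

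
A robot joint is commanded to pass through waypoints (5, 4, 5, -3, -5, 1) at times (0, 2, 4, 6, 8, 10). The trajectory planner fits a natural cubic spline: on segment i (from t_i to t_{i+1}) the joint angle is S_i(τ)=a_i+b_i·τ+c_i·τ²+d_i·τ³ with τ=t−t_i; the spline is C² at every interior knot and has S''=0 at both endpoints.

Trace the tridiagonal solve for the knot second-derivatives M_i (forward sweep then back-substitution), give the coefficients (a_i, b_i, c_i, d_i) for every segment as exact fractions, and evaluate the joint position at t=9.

Δ: Δ0=-1/2, Δ1=1/2, Δ2=-4, Δ3=-1, Δ4=3
row 1: diag=8, rhs=6; c'=1/4, d'=3/4
row 2: denom=8−2·1/4=15/2; d'=(-27−2·3/4)/(15/2)=-19/5
row 3: denom=8−2·4/15=112/15; d'=(18−2·-19/5)/(112/15)=24/7
row 4: denom=8−2·15/56=209/28; d'=(24−2·24/7)/(209/28)=480/209
back: M4=480/209
back: M3=24/7−15/56·480/209=588/209
back: M2=-19/5−4/15·588/209=-951/209
back: M1=3/4−1/4·-951/209=789/418
M: M0=0, M1=789/418, M2=-951/209, M3=588/209, M4=480/209, M5=0
seg 0: a=5, c=M0/2=0, d=(M1−M0)/(6·2)=263/1672, b=Δ0−h0·(2M0+M1)/6=-236/209
seg 1: a=4, c=M1/2=789/836, d=(M2−M1)/(6·2)=-897/1672, b=Δ1−h1·(2M1+M2)/6=317/418
seg 2: a=5, c=M2/2=-951/418, d=(M3−M2)/(6·2)=27/44, b=Δ2−h2·(2M2+M3)/6=-398/209
seg 3: a=-3, c=M3/2=294/209, d=(M4−M3)/(6·2)=-9/209, b=Δ3−h3·(2M3+M4)/6=-761/209
seg 4: a=-5, c=M4/2=240/209, d=(M5−M4)/(6·2)=-40/209, b=Δ4−h4·(2M4+M5)/6=307/209
t_q=9 → seg 4, τ=1; S=-5+307/209·τ+240/209·τ²+-40/209·τ³=-538/209

  seg 0: a=5 b=-236/209 c=0 d=263/1672
  seg 1: a=4 b=317/418 c=789/836 d=-897/1672
  seg 2: a=5 b=-398/209 c=-951/418 d=27/44
  seg 3: a=-3 b=-761/209 c=294/209 d=-9/209
  seg 4: a=-5 b=307/209 c=240/209 d=-40/209
S(9) = -538/209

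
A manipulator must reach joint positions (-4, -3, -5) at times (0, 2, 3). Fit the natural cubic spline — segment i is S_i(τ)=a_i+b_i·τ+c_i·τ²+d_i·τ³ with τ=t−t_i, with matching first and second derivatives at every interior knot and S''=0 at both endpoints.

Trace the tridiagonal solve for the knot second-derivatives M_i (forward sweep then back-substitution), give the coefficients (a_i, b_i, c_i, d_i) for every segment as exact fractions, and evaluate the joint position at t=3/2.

Δ: Δ0=1/2, Δ1=-2
row 1: diag=6, rhs=-15; c'=1/6, d'=-5/2
back: M1=-5/2
M: M0=0, M1=-5/2, M2=0
seg 0: a=-4, c=M0/2=0, d=(M1−M0)/(6·2)=-5/24, b=Δ0−h0·(2M0+M1)/6=4/3
seg 1: a=-3, c=M1/2=-5/4, d=(M2−M1)/(6·1)=5/12, b=Δ1−h1·(2M1+M2)/6=-7/6
t_q=3/2 → seg 0, τ=3/2; S=-4+4/3·τ+0·τ²+-5/24·τ³=-173/64

  seg 0: a=-4 b=4/3 c=0 d=-5/24
  seg 1: a=-3 b=-7/6 c=-5/4 d=5/12
S(3/2) = -173/64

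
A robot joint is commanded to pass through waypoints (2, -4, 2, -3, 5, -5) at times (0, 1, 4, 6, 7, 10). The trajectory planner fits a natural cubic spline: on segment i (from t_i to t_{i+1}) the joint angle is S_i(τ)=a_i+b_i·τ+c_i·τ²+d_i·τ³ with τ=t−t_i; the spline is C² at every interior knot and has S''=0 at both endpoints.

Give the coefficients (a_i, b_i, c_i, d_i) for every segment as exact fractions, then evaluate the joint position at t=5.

  seg 0: a=2 b=-46393/6162 c=0 d=9421/6162
  seg 1: a=-4 b=-9065/3081 c=9421/2054 d=-54335/55458
  seg 2: a=2 b=-889/474 c=-13036/3081 d=6037/3081
  seg 3: a=-3 b=9681/2054 c=23186/3081 d=-26119/6162
  seg 4: a=5 b=21715/3081 c=-31985/6162 d=31985/55458
S(5) = -13231/6162

Δ: Δ0=-6, Δ1=2, Δ2=-5/2, Δ3=8, Δ4=-10/3
row 1: diag=8, rhs=48; c'=3/8, d'=6
row 2: denom=10−3·3/8=71/8; d'=(-27−3·6)/(71/8)=-360/71
row 3: denom=6−2·16/71=394/71; d'=(63−2·-360/71)/(394/71)=5193/394
row 4: denom=8−1·71/394=3081/394; d'=(-68−1·5193/394)/(3081/394)=-31985/3081
back: M4=-31985/3081
back: M3=5193/394−71/394·-31985/3081=46372/3081
back: M2=-360/71−16/71·46372/3081=-26072/3081
back: M1=6−3/8·-26072/3081=9421/1027
M: M0=0, M1=9421/1027, M2=-26072/3081, M3=46372/3081, M4=-31985/3081, M5=0
seg 0: a=2, c=M0/2=0, d=(M1−M0)/(6·1)=9421/6162, b=Δ0−h0·(2M0+M1)/6=-46393/6162
seg 1: a=-4, c=M1/2=9421/2054, d=(M2−M1)/(6·3)=-54335/55458, b=Δ1−h1·(2M1+M2)/6=-9065/3081
seg 2: a=2, c=M2/2=-13036/3081, d=(M3−M2)/(6·2)=6037/3081, b=Δ2−h2·(2M2+M3)/6=-889/474
seg 3: a=-3, c=M3/2=23186/3081, d=(M4−M3)/(6·1)=-26119/6162, b=Δ3−h3·(2M3+M4)/6=9681/2054
seg 4: a=5, c=M4/2=-31985/6162, d=(M5−M4)/(6·3)=31985/55458, b=Δ4−h4·(2M4+M5)/6=21715/3081
t_q=5 → seg 2, τ=1; S=2+-889/474·τ+-13036/3081·τ²+6037/3081·τ³=-13231/6162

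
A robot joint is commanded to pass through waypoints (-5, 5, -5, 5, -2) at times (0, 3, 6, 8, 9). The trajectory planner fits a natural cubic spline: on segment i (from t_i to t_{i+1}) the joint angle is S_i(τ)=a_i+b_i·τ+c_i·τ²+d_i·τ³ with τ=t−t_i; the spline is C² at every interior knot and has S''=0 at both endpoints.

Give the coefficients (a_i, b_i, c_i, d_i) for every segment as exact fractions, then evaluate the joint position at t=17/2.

  seg 0: a=-5 b=641/103 c=0 d=-893/2781
  seg 1: a=5 b=-252/103 c=-893/309 d=2405/2781
  seg 2: a=-5 b=367/103 c=504/103 d=-215/103
  seg 3: a=5 b=-197/103 c=-786/103 d=262/103
S(17/2) = 1011/412

Δ: Δ0=10/3, Δ1=-10/3, Δ2=5, Δ3=-7
row 1: diag=12, rhs=-40; c'=1/4, d'=-10/3
row 2: denom=10−3·1/4=37/4; d'=(50−3·-10/3)/(37/4)=240/37
row 3: denom=6−2·8/37=206/37; d'=(-72−2·240/37)/(206/37)=-1572/103
back: M3=-1572/103
back: M2=240/37−8/37·-1572/103=1008/103
back: M1=-10/3−1/4·1008/103=-1786/309
M: M0=0, M1=-1786/309, M2=1008/103, M3=-1572/103, M4=0
seg 0: a=-5, c=M0/2=0, d=(M1−M0)/(6·3)=-893/2781, b=Δ0−h0·(2M0+M1)/6=641/103
seg 1: a=5, c=M1/2=-893/309, d=(M2−M1)/(6·3)=2405/2781, b=Δ1−h1·(2M1+M2)/6=-252/103
seg 2: a=-5, c=M2/2=504/103, d=(M3−M2)/(6·2)=-215/103, b=Δ2−h2·(2M2+M3)/6=367/103
seg 3: a=5, c=M3/2=-786/103, d=(M4−M3)/(6·1)=262/103, b=Δ3−h3·(2M3+M4)/6=-197/103
t_q=17/2 → seg 3, τ=1/2; S=5+-197/103·τ+-786/103·τ²+262/103·τ³=1011/412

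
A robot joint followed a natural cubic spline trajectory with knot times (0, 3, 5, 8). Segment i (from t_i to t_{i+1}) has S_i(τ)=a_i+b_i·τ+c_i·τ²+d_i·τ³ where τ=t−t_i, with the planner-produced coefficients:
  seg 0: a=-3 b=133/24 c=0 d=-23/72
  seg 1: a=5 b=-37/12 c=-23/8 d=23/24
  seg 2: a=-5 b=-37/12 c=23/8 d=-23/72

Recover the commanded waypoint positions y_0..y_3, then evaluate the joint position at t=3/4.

y_0=-3 y_1=5 y_2=-5 y_3=3
S(3/4) = 523/512

y_0 = S_0(0) = a_0 = -3
y_1 = S_1(0) = a_1 = 5
y_2 = S_2(0) = a_2 = -5
y_3 = S_2(3) = 3
t_q=3/4 is in segment 0 (τ=3/4); S_0(τ)=523/512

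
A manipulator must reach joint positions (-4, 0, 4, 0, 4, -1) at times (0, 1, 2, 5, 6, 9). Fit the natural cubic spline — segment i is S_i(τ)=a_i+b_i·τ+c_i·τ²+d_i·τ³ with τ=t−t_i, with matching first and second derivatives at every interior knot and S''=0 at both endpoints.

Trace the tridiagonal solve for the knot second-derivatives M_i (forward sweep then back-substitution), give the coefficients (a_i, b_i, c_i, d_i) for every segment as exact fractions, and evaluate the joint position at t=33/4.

Δ: Δ0=4, Δ1=4, Δ2=-4/3, Δ3=4, Δ4=-5/3
row 1: diag=4, rhs=0; c'=1/4, d'=0
row 2: denom=8−1·1/4=31/4; d'=(-32−1·0)/(31/4)=-128/31
row 3: denom=8−3·12/31=212/31; d'=(32−3·-128/31)/(212/31)=344/53
row 4: denom=8−1·31/212=1665/212; d'=(-34−1·344/53)/(1665/212)=-232/45
back: M4=-232/45
back: M3=344/53−31/212·-232/45=326/45
back: M2=-128/31−12/31·326/45=-104/15
back: M1=0−1/4·-104/15=26/15
M: M0=0, M1=26/15, M2=-104/15, M3=326/45, M4=-232/45, M5=0
seg 0: a=-4, c=M0/2=0, d=(M1−M0)/(6·1)=13/45, b=Δ0−h0·(2M0+M1)/6=167/45
seg 1: a=0, c=M1/2=13/15, d=(M2−M1)/(6·1)=-13/9, b=Δ1−h1·(2M1+M2)/6=206/45
seg 2: a=4, c=M2/2=-52/15, d=(M3−M2)/(6·3)=319/405, b=Δ2−h2·(2M2+M3)/6=89/45
seg 3: a=0, c=M3/2=163/45, d=(M4−M3)/(6·1)=-31/15, b=Δ3−h3·(2M3+M4)/6=22/9
seg 4: a=4, c=M4/2=-116/45, d=(M5−M4)/(6·3)=116/405, b=Δ4−h4·(2M4+M5)/6=157/45
t_q=33/4 → seg 4, τ=9/4; S=4+157/45·τ+-116/45·τ²+116/405·τ³=33/16

  seg 0: a=-4 b=167/45 c=0 d=13/45
  seg 1: a=0 b=206/45 c=13/15 d=-13/9
  seg 2: a=4 b=89/45 c=-52/15 d=319/405
  seg 3: a=0 b=22/9 c=163/45 d=-31/15
  seg 4: a=4 b=157/45 c=-116/45 d=116/405
S(33/4) = 33/16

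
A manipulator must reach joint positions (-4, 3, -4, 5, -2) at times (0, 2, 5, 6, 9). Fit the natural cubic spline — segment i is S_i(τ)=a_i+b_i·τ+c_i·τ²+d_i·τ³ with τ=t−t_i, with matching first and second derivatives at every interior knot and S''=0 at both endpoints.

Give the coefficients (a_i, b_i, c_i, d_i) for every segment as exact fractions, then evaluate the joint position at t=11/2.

  seg 0: a=-4 b=550/93 c=0 d=-449/744
  seg 1: a=3 b=-247/186 c=-449/124 d=3667/3348
  seg 2: a=-4 b=2425/372 c=580/93 d=-1397/372
  seg 3: a=5 b=479/62 c=-1871/372 d=1871/3348
S(11/2) = 1039/2976

Δ: Δ0=7/2, Δ1=-7/3, Δ2=9, Δ3=-7/3
row 1: diag=10, rhs=-35; c'=3/10, d'=-7/2
row 2: denom=8−3·3/10=71/10; d'=(68−3·-7/2)/(71/10)=785/71
row 3: denom=8−1·10/71=558/71; d'=(-68−1·785/71)/(558/71)=-1871/186
back: M3=-1871/186
back: M2=785/71−10/71·-1871/186=1160/93
back: M1=-7/2−3/10·1160/93=-449/62
M: M0=0, M1=-449/62, M2=1160/93, M3=-1871/186, M4=0
seg 0: a=-4, c=M0/2=0, d=(M1−M0)/(6·2)=-449/744, b=Δ0−h0·(2M0+M1)/6=550/93
seg 1: a=3, c=M1/2=-449/124, d=(M2−M1)/(6·3)=3667/3348, b=Δ1−h1·(2M1+M2)/6=-247/186
seg 2: a=-4, c=M2/2=580/93, d=(M3−M2)/(6·1)=-1397/372, b=Δ2−h2·(2M2+M3)/6=2425/372
seg 3: a=5, c=M3/2=-1871/372, d=(M4−M3)/(6·3)=1871/3348, b=Δ3−h3·(2M3+M4)/6=479/62
t_q=11/2 → seg 2, τ=1/2; S=-4+2425/372·τ+580/93·τ²+-1397/372·τ³=1039/2976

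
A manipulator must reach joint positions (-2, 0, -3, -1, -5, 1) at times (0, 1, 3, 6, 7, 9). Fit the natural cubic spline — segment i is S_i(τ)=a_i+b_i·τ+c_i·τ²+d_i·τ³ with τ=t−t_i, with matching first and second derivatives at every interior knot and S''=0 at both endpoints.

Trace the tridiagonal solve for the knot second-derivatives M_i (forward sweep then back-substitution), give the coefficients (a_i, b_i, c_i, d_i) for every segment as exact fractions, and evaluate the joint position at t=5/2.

  seg 0: a=-2 b=19457/6924 c=0 d=-5609/6924
  seg 1: a=0 b=1315/3462 c=-5609/2308 d=10319/13848
  seg 2: a=-3 b=-691/1731 c=2355/1154 d=-1945/3462
  seg 3: a=-1 b=-11507/3462 c=-1740/577 d=8099/3462
  seg 4: a=-5 b=-4045/1731 c=4619/1154 d=-4619/6924
S(5/2) = -88013/36928

Δ: Δ0=2, Δ1=-3/2, Δ2=2/3, Δ3=-4, Δ4=3
row 1: diag=6, rhs=-21; c'=1/3, d'=-7/2
row 2: denom=10−2·1/3=28/3; d'=(13−2·-7/2)/(28/3)=15/7
row 3: denom=8−3·9/28=197/28; d'=(-28−3·15/7)/(197/28)=-964/197
row 4: denom=6−1·28/197=1154/197; d'=(42−1·-964/197)/(1154/197)=4619/577
back: M4=4619/577
back: M3=-964/197−28/197·4619/577=-3480/577
back: M2=15/7−9/28·-3480/577=2355/577
back: M1=-7/2−1/3·2355/577=-5609/1154
M: M0=0, M1=-5609/1154, M2=2355/577, M3=-3480/577, M4=4619/577, M5=0
seg 0: a=-2, c=M0/2=0, d=(M1−M0)/(6·1)=-5609/6924, b=Δ0−h0·(2M0+M1)/6=19457/6924
seg 1: a=0, c=M1/2=-5609/2308, d=(M2−M1)/(6·2)=10319/13848, b=Δ1−h1·(2M1+M2)/6=1315/3462
seg 2: a=-3, c=M2/2=2355/1154, d=(M3−M2)/(6·3)=-1945/3462, b=Δ2−h2·(2M2+M3)/6=-691/1731
seg 3: a=-1, c=M3/2=-1740/577, d=(M4−M3)/(6·1)=8099/3462, b=Δ3−h3·(2M3+M4)/6=-11507/3462
seg 4: a=-5, c=M4/2=4619/1154, d=(M5−M4)/(6·2)=-4619/6924, b=Δ4−h4·(2M4+M5)/6=-4045/1731
t_q=5/2 → seg 1, τ=3/2; S=0+1315/3462·τ+-5609/2308·τ²+10319/13848·τ³=-88013/36928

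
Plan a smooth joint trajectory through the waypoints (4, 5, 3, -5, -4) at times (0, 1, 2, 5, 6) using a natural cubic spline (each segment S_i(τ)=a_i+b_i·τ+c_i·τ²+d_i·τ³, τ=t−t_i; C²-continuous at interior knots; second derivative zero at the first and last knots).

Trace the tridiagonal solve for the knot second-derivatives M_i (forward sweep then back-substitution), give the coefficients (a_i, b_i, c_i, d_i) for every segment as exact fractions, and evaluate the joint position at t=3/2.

Δ: Δ0=1, Δ1=-2, Δ2=-8/3, Δ3=1
row 1: diag=4, rhs=-18; c'=1/4, d'=-9/2
row 2: denom=8−1·1/4=31/4; d'=(-4−1·-9/2)/(31/4)=2/31
row 3: denom=8−3·12/31=212/31; d'=(22−3·2/31)/(212/31)=169/53
back: M3=169/53
back: M2=2/31−12/31·169/53=-62/53
back: M1=-9/2−1/4·-62/53=-223/53
M: M0=0, M1=-223/53, M2=-62/53, M3=169/53, M4=0
seg 0: a=4, c=M0/2=0, d=(M1−M0)/(6·1)=-223/318, b=Δ0−h0·(2M0+M1)/6=541/318
seg 1: a=5, c=M1/2=-223/106, d=(M2−M1)/(6·1)=161/318, b=Δ1−h1·(2M1+M2)/6=-64/159
seg 2: a=3, c=M2/2=-31/53, d=(M3−M2)/(6·3)=77/318, b=Δ2−h2·(2M2+M3)/6=-983/318
seg 3: a=-5, c=M3/2=169/106, d=(M4−M3)/(6·1)=-169/318, b=Δ3−h3·(2M3+M4)/6=-10/159
t_q=3/2 → seg 1, τ=1/2; S=5+-64/159·τ+-223/106·τ²+161/318·τ³=3677/848

  seg 0: a=4 b=541/318 c=0 d=-223/318
  seg 1: a=5 b=-64/159 c=-223/106 d=161/318
  seg 2: a=3 b=-983/318 c=-31/53 d=77/318
  seg 3: a=-5 b=-10/159 c=169/106 d=-169/318
S(3/2) = 3677/848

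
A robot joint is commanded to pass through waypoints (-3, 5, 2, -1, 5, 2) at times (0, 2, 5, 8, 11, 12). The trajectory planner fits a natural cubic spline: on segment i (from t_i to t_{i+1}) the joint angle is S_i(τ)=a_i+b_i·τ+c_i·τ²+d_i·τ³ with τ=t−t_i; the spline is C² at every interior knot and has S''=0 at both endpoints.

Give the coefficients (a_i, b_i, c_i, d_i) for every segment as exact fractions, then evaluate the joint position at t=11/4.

  seg 0: a=-3 b=1658/331 c=0 d=-167/662
  seg 1: a=5 b=656/331 c=-501/331 d=172/993
  seg 2: a=2 b=-802/331 c=15/331 d=142/993
  seg 3: a=-1 b=566/331 c=441/331 d=-409/993
  seg 4: a=5 b=-469/331 c=-786/331 d=262/331
S(11/4) = 15115/2648

Δ: Δ0=4, Δ1=-1, Δ2=-1, Δ3=2, Δ4=-3
row 1: diag=10, rhs=-30; c'=3/10, d'=-3
row 2: denom=12−3·3/10=111/10; d'=(0−3·-3)/(111/10)=30/37
row 3: denom=12−3·10/37=414/37; d'=(18−3·30/37)/(414/37)=32/23
row 4: denom=8−3·37/138=331/46; d'=(-30−3·32/23)/(331/46)=-1572/331
back: M4=-1572/331
back: M3=32/23−37/138·-1572/331=882/331
back: M2=30/37−10/37·882/331=30/331
back: M1=-3−3/10·30/331=-1002/331
M: M0=0, M1=-1002/331, M2=30/331, M3=882/331, M4=-1572/331, M5=0
seg 0: a=-3, c=M0/2=0, d=(M1−M0)/(6·2)=-167/662, b=Δ0−h0·(2M0+M1)/6=1658/331
seg 1: a=5, c=M1/2=-501/331, d=(M2−M1)/(6·3)=172/993, b=Δ1−h1·(2M1+M2)/6=656/331
seg 2: a=2, c=M2/2=15/331, d=(M3−M2)/(6·3)=142/993, b=Δ2−h2·(2M2+M3)/6=-802/331
seg 3: a=-1, c=M3/2=441/331, d=(M4−M3)/(6·3)=-409/993, b=Δ3−h3·(2M3+M4)/6=566/331
seg 4: a=5, c=M4/2=-786/331, d=(M5−M4)/(6·1)=262/331, b=Δ4−h4·(2M4+M5)/6=-469/331
t_q=11/4 → seg 1, τ=3/4; S=5+656/331·τ+-501/331·τ²+172/993·τ³=15115/2648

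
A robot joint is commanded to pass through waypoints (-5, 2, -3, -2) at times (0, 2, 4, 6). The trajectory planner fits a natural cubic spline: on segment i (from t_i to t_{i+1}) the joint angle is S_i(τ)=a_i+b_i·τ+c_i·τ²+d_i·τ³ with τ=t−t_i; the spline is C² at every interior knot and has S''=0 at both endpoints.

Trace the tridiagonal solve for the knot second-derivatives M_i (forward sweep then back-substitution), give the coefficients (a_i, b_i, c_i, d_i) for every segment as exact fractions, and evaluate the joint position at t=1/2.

  seg 0: a=-5 b=53/10 c=0 d=-9/20
  seg 1: a=2 b=-1/10 c=-27/10 d=3/4
  seg 2: a=-3 b=-19/10 c=9/5 d=-3/10
S(1/2) = -77/32

Δ: Δ0=7/2, Δ1=-5/2, Δ2=1/2
row 1: diag=8, rhs=-36; c'=1/4, d'=-9/2
row 2: denom=8−2·1/4=15/2; d'=(18−2·-9/2)/(15/2)=18/5
back: M2=18/5
back: M1=-9/2−1/4·18/5=-27/5
M: M0=0, M1=-27/5, M2=18/5, M3=0
seg 0: a=-5, c=M0/2=0, d=(M1−M0)/(6·2)=-9/20, b=Δ0−h0·(2M0+M1)/6=53/10
seg 1: a=2, c=M1/2=-27/10, d=(M2−M1)/(6·2)=3/4, b=Δ1−h1·(2M1+M2)/6=-1/10
seg 2: a=-3, c=M2/2=9/5, d=(M3−M2)/(6·2)=-3/10, b=Δ2−h2·(2M2+M3)/6=-19/10
t_q=1/2 → seg 0, τ=1/2; S=-5+53/10·τ+0·τ²+-9/20·τ³=-77/32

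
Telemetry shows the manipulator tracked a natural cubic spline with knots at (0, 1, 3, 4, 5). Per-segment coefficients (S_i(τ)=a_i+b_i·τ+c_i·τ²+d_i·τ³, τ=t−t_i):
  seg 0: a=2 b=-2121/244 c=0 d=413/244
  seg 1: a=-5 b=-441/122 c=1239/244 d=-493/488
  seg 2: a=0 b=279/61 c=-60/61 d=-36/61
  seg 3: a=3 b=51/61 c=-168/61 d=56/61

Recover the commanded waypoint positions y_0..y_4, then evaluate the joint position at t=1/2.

y_0=2 y_1=-5 y_2=0 y_3=3 y_4=2
S(1/2) = -4167/1952

y_0 = S_0(0) = a_0 = 2
y_1 = S_1(0) = a_1 = -5
y_2 = S_2(0) = a_2 = 0
y_3 = S_3(0) = a_3 = 3
y_4 = S_3(1) = 2
t_q=1/2 is in segment 0 (τ=1/2); S_0(τ)=-4167/1952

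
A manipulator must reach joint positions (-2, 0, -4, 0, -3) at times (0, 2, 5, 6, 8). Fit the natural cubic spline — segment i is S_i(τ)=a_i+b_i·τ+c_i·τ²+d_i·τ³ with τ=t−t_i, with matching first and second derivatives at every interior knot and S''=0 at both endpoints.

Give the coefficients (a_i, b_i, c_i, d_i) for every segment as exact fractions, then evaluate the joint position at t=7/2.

  seg 0: a=-2 b=2581/1248 c=0 d=-1333/4992
  seg 1: a=0 b=-709/624 c=-1333/832 d=295/576
  seg 2: a=-4 b=7685/2496 c=1251/416 d=-5207/2496
  seg 3: a=0 b=1769/624 c=-2705/832 d=2705/4992
S(7/2) = -23833/6656

Δ: Δ0=1, Δ1=-4/3, Δ2=4, Δ3=-3/2
row 1: diag=10, rhs=-14; c'=3/10, d'=-7/5
row 2: denom=8−3·3/10=71/10; d'=(32−3·-7/5)/(71/10)=362/71
row 3: denom=6−1·10/71=416/71; d'=(-33−1·362/71)/(416/71)=-2705/416
back: M3=-2705/416
back: M2=362/71−10/71·-2705/416=1251/208
back: M1=-7/5−3/10·1251/208=-1333/416
M: M0=0, M1=-1333/416, M2=1251/208, M3=-2705/416, M4=0
seg 0: a=-2, c=M0/2=0, d=(M1−M0)/(6·2)=-1333/4992, b=Δ0−h0·(2M0+M1)/6=2581/1248
seg 1: a=0, c=M1/2=-1333/832, d=(M2−M1)/(6·3)=295/576, b=Δ1−h1·(2M1+M2)/6=-709/624
seg 2: a=-4, c=M2/2=1251/416, d=(M3−M2)/(6·1)=-5207/2496, b=Δ2−h2·(2M2+M3)/6=7685/2496
seg 3: a=0, c=M3/2=-2705/832, d=(M4−M3)/(6·2)=2705/4992, b=Δ3−h3·(2M3+M4)/6=1769/624
t_q=7/2 → seg 1, τ=3/2; S=0+-709/624·τ+-1333/832·τ²+295/576·τ³=-23833/6656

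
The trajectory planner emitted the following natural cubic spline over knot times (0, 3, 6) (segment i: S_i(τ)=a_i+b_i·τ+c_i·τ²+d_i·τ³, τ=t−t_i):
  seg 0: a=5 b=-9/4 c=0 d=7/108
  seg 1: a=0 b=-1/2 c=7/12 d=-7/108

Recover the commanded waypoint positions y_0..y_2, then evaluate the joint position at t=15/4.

y_0=5 y_1=0 y_2=2
S(15/4) = -19/256

y_0 = S_0(0) = a_0 = 5
y_1 = S_1(0) = a_1 = 0
y_2 = S_1(3) = 2
t_q=15/4 is in segment 1 (τ=3/4); S_1(τ)=-19/256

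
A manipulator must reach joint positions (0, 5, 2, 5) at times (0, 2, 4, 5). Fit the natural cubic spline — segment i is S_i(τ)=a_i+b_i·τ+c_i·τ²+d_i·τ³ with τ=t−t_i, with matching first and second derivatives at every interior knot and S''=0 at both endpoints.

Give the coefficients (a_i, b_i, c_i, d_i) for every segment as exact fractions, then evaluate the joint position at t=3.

  seg 0: a=0 b=4 c=0 d=-3/8
  seg 1: a=5 b=-1/2 c=-9/4 d=7/8
  seg 2: a=2 b=1 c=3 d=-1
S(3) = 25/8

Δ: Δ0=5/2, Δ1=-3/2, Δ2=3
row 1: diag=8, rhs=-24; c'=1/4, d'=-3
row 2: denom=6−2·1/4=11/2; d'=(27−2·-3)/(11/2)=6
back: M2=6
back: M1=-3−1/4·6=-9/2
M: M0=0, M1=-9/2, M2=6, M3=0
seg 0: a=0, c=M0/2=0, d=(M1−M0)/(6·2)=-3/8, b=Δ0−h0·(2M0+M1)/6=4
seg 1: a=5, c=M1/2=-9/4, d=(M2−M1)/(6·2)=7/8, b=Δ1−h1·(2M1+M2)/6=-1/2
seg 2: a=2, c=M2/2=3, d=(M3−M2)/(6·1)=-1, b=Δ2−h2·(2M2+M3)/6=1
t_q=3 → seg 1, τ=1; S=5+-1/2·τ+-9/4·τ²+7/8·τ³=25/8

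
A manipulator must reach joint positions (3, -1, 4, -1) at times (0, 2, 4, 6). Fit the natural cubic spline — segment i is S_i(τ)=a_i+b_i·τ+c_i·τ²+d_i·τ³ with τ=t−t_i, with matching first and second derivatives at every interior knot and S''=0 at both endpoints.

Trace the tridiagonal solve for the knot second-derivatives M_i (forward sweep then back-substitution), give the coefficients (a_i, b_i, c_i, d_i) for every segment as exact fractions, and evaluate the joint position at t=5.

Δ: Δ0=-2, Δ1=5/2, Δ2=-5/2
row 1: diag=8, rhs=27; c'=1/4, d'=27/8
row 2: denom=8−2·1/4=15/2; d'=(-30−2·27/8)/(15/2)=-49/10
back: M2=-49/10
back: M1=27/8−1/4·-49/10=23/5
M: M0=0, M1=23/5, M2=-49/10, M3=0
seg 0: a=3, c=M0/2=0, d=(M1−M0)/(6·2)=23/60, b=Δ0−h0·(2M0+M1)/6=-53/15
seg 1: a=-1, c=M1/2=23/10, d=(M2−M1)/(6·2)=-19/24, b=Δ1−h1·(2M1+M2)/6=16/15
seg 2: a=4, c=M2/2=-49/20, d=(M3−M2)/(6·2)=49/120, b=Δ2−h2·(2M2+M3)/6=23/30
t_q=5 → seg 2, τ=1; S=4+23/30·τ+-49/20·τ²+49/120·τ³=109/40

  seg 0: a=3 b=-53/15 c=0 d=23/60
  seg 1: a=-1 b=16/15 c=23/10 d=-19/24
  seg 2: a=4 b=23/30 c=-49/20 d=49/120
S(5) = 109/40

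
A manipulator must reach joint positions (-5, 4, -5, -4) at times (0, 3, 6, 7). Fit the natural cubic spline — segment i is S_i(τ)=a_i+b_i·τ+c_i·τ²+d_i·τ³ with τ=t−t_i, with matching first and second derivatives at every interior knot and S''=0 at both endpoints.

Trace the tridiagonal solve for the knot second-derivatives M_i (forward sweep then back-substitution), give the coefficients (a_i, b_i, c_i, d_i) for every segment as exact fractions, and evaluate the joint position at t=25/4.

  seg 0: a=-5 b=147/29 c=0 d=-20/87
  seg 1: a=4 b=-33/29 c=-60/29 d=14/29
  seg 2: a=-5 b=-15/29 c=66/29 d=-22/29
S(25/4) = -4639/928

Δ: Δ0=3, Δ1=-3, Δ2=1
row 1: diag=12, rhs=-36; c'=1/4, d'=-3
row 2: denom=8−3·1/4=29/4; d'=(24−3·-3)/(29/4)=132/29
back: M2=132/29
back: M1=-3−1/4·132/29=-120/29
M: M0=0, M1=-120/29, M2=132/29, M3=0
seg 0: a=-5, c=M0/2=0, d=(M1−M0)/(6·3)=-20/87, b=Δ0−h0·(2M0+M1)/6=147/29
seg 1: a=4, c=M1/2=-60/29, d=(M2−M1)/(6·3)=14/29, b=Δ1−h1·(2M1+M2)/6=-33/29
seg 2: a=-5, c=M2/2=66/29, d=(M3−M2)/(6·1)=-22/29, b=Δ2−h2·(2M2+M3)/6=-15/29
t_q=25/4 → seg 2, τ=1/4; S=-5+-15/29·τ+66/29·τ²+-22/29·τ³=-4639/928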